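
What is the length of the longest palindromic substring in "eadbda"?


Input: "eadbda"
Checking substrings for palindromes:
  [1:6] "adbda" (len 5) => palindrome
  [2:5] "dbd" (len 3) => palindrome
Longest palindromic substring: "adbda" with length 5

5


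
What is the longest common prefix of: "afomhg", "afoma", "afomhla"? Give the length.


Words: afomhg, afoma, afomhla
  Position 0: all 'a' => match
  Position 1: all 'f' => match
  Position 2: all 'o' => match
  Position 3: all 'm' => match
  Position 4: ('h', 'a', 'h') => mismatch, stop
LCP = "afom" (length 4)

4


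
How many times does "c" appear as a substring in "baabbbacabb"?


Searching for "c" in "baabbbacabb"
Scanning each position:
  Position 0: "b" => no
  Position 1: "a" => no
  Position 2: "a" => no
  Position 3: "b" => no
  Position 4: "b" => no
  Position 5: "b" => no
  Position 6: "a" => no
  Position 7: "c" => MATCH
  Position 8: "a" => no
  Position 9: "b" => no
  Position 10: "b" => no
Total occurrences: 1

1


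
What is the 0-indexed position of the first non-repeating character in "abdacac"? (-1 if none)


Input: abdacac
Character frequencies:
  'a': 3
  'b': 1
  'c': 2
  'd': 1
Scanning left to right for freq == 1:
  Position 0 ('a'): freq=3, skip
  Position 1 ('b'): unique! => answer = 1

1


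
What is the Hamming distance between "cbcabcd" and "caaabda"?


Comparing "cbcabcd" and "caaabda" position by position:
  Position 0: 'c' vs 'c' => same
  Position 1: 'b' vs 'a' => differ
  Position 2: 'c' vs 'a' => differ
  Position 3: 'a' vs 'a' => same
  Position 4: 'b' vs 'b' => same
  Position 5: 'c' vs 'd' => differ
  Position 6: 'd' vs 'a' => differ
Total differences (Hamming distance): 4

4


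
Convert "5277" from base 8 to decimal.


Input: "5277" in base 8
Positional expansion:
  Digit '5' (value 5) x 8^3 = 2560
  Digit '2' (value 2) x 8^2 = 128
  Digit '7' (value 7) x 8^1 = 56
  Digit '7' (value 7) x 8^0 = 7
Sum = 2751

2751


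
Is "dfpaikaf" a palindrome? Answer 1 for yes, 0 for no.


Input: dfpaikaf
Reversed: fakiapfd
  Compare pos 0 ('d') with pos 7 ('f'): MISMATCH
  Compare pos 1 ('f') with pos 6 ('a'): MISMATCH
  Compare pos 2 ('p') with pos 5 ('k'): MISMATCH
  Compare pos 3 ('a') with pos 4 ('i'): MISMATCH
Result: not a palindrome

0


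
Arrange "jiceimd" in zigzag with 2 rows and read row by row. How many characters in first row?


Zigzag "jiceimd" into 2 rows:
Placing characters:
  'j' => row 0
  'i' => row 1
  'c' => row 0
  'e' => row 1
  'i' => row 0
  'm' => row 1
  'd' => row 0
Rows:
  Row 0: "jcid"
  Row 1: "iem"
First row length: 4

4


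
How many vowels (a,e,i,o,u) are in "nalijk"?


Input: nalijk
Checking each character:
  'n' at position 0: consonant
  'a' at position 1: vowel (running total: 1)
  'l' at position 2: consonant
  'i' at position 3: vowel (running total: 2)
  'j' at position 4: consonant
  'k' at position 5: consonant
Total vowels: 2

2


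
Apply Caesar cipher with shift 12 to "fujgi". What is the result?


Caesar cipher: shift "fujgi" by 12
  'f' (pos 5) + 12 = pos 17 = 'r'
  'u' (pos 20) + 12 = pos 6 = 'g'
  'j' (pos 9) + 12 = pos 21 = 'v'
  'g' (pos 6) + 12 = pos 18 = 's'
  'i' (pos 8) + 12 = pos 20 = 'u'
Result: rgvsu

rgvsu


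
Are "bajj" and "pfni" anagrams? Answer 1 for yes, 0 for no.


Strings: "bajj", "pfni"
Sorted first:  abjj
Sorted second: finp
Differ at position 0: 'a' vs 'f' => not anagrams

0


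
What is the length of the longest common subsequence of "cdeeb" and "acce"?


LCS of "cdeeb" and "acce"
DP table:
           a    c    c    e
      0    0    0    0    0
  c   0    0    1    1    1
  d   0    0    1    1    1
  e   0    0    1    1    2
  e   0    0    1    1    2
  b   0    0    1    1    2
LCS length = dp[5][4] = 2

2


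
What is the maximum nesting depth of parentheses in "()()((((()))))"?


Input: "()()((((()))))"
Tracking depth:
  Position 0 '(': depth becomes 1
  Position 1 ')': depth becomes 0
  Position 2 '(': depth becomes 1
  Position 3 ')': depth becomes 0
  Position 4 '(': depth becomes 1
  Position 5 '(': depth becomes 2
  Position 6 '(': depth becomes 3
  Position 7 '(': depth becomes 4
  Position 8 '(': depth becomes 5
  Position 9 ')': depth becomes 4
  Position 10 ')': depth becomes 3
  Position 11 ')': depth becomes 2
  Position 12 ')': depth becomes 1
  Position 13 ')': depth becomes 0
Maximum depth reached: 5

5


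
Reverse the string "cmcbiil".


Input: cmcbiil
Reading characters right to left:
  Position 6: 'l'
  Position 5: 'i'
  Position 4: 'i'
  Position 3: 'b'
  Position 2: 'c'
  Position 1: 'm'
  Position 0: 'c'
Reversed: liibcmc

liibcmc


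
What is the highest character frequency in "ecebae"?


Input: ecebae
Character counts:
  'a': 1
  'b': 1
  'c': 1
  'e': 3
Maximum frequency: 3

3


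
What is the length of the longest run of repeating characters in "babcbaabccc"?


Input: "babcbaabccc"
Scanning for longest run:
  Position 1 ('a'): new char, reset run to 1
  Position 2 ('b'): new char, reset run to 1
  Position 3 ('c'): new char, reset run to 1
  Position 4 ('b'): new char, reset run to 1
  Position 5 ('a'): new char, reset run to 1
  Position 6 ('a'): continues run of 'a', length=2
  Position 7 ('b'): new char, reset run to 1
  Position 8 ('c'): new char, reset run to 1
  Position 9 ('c'): continues run of 'c', length=2
  Position 10 ('c'): continues run of 'c', length=3
Longest run: 'c' with length 3

3


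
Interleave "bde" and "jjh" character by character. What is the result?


Interleaving "bde" and "jjh":
  Position 0: 'b' from first, 'j' from second => "bj"
  Position 1: 'd' from first, 'j' from second => "dj"
  Position 2: 'e' from first, 'h' from second => "eh"
Result: bjdjeh

bjdjeh


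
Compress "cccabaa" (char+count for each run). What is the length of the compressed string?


Input: cccabaa
Runs:
  'c' x 3 => "c3"
  'a' x 1 => "a1"
  'b' x 1 => "b1"
  'a' x 2 => "a2"
Compressed: "c3a1b1a2"
Compressed length: 8

8


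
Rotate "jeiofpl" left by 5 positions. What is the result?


Input: "jeiofpl", rotate left by 5
First 5 characters: "jeiof"
Remaining characters: "pl"
Concatenate remaining + first: "pl" + "jeiof" = "pljeiof"

pljeiof


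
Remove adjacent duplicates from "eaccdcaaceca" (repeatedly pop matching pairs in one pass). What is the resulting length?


Input: eaccdcaaceca
Stack-based adjacent duplicate removal:
  Read 'e': push. Stack: e
  Read 'a': push. Stack: ea
  Read 'c': push. Stack: eac
  Read 'c': matches stack top 'c' => pop. Stack: ea
  Read 'd': push. Stack: ead
  Read 'c': push. Stack: eadc
  Read 'a': push. Stack: eadca
  Read 'a': matches stack top 'a' => pop. Stack: eadc
  Read 'c': matches stack top 'c' => pop. Stack: ead
  Read 'e': push. Stack: eade
  Read 'c': push. Stack: eadec
  Read 'a': push. Stack: eadeca
Final stack: "eadeca" (length 6)

6


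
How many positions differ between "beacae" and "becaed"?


Comparing "beacae" and "becaed" position by position:
  Position 0: 'b' vs 'b' => same
  Position 1: 'e' vs 'e' => same
  Position 2: 'a' vs 'c' => DIFFER
  Position 3: 'c' vs 'a' => DIFFER
  Position 4: 'a' vs 'e' => DIFFER
  Position 5: 'e' vs 'd' => DIFFER
Positions that differ: 4

4


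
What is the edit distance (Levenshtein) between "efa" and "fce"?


Computing edit distance: "efa" -> "fce"
DP table:
           f    c    e
      0    1    2    3
  e   1    1    2    2
  f   2    1    2    3
  a   3    2    2    3
Edit distance = dp[3][3] = 3

3


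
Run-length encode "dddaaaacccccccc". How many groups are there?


Input: dddaaaacccccccc
Scanning for consecutive runs:
  Group 1: 'd' x 3 (positions 0-2)
  Group 2: 'a' x 4 (positions 3-6)
  Group 3: 'c' x 8 (positions 7-14)
Total groups: 3

3


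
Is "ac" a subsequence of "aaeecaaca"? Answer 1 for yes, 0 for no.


Check if "ac" is a subsequence of "aaeecaaca"
Greedy scan:
  Position 0 ('a'): matches sub[0] = 'a'
  Position 1 ('a'): no match needed
  Position 2 ('e'): no match needed
  Position 3 ('e'): no match needed
  Position 4 ('c'): matches sub[1] = 'c'
  Position 5 ('a'): no match needed
  Position 6 ('a'): no match needed
  Position 7 ('c'): no match needed
  Position 8 ('a'): no match needed
All 2 characters matched => is a subsequence

1


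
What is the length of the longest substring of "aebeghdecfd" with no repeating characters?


Input: "aebeghdecfd"
Sliding window (track last position of each char):
  Position 0 ('a'): window [0,0] length 1 -- new best
  Position 1 ('e'): window [0,1] length 2 -- new best
  Position 2 ('b'): window [0,2] length 3 -- new best
  Position 3 ('e'): repeat (last at 1), move window start to 2
  Position 3 ('e'): window [2,3] length 2
  Position 4 ('g'): window [2,4] length 3
  Position 5 ('h'): window [2,5] length 4 -- new best
  Position 6 ('d'): window [2,6] length 5 -- new best
  Position 7 ('e'): repeat (last at 3), move window start to 4
  Position 7 ('e'): window [4,7] length 4
  Position 8 ('c'): window [4,8] length 5
  Position 9 ('f'): window [4,9] length 6 -- new best
  Position 10 ('d'): repeat (last at 6), move window start to 7
  Position 10 ('d'): window [7,10] length 4
Longest substring with no repeats: "ghdecf" with length 6

6


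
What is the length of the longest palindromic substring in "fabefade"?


Input: "fabefade"
Checking substrings for palindromes:
  No multi-char palindromic substrings found
Longest palindromic substring: "f" with length 1

1


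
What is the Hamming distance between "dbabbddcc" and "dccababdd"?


Comparing "dbabbddcc" and "dccababdd" position by position:
  Position 0: 'd' vs 'd' => same
  Position 1: 'b' vs 'c' => differ
  Position 2: 'a' vs 'c' => differ
  Position 3: 'b' vs 'a' => differ
  Position 4: 'b' vs 'b' => same
  Position 5: 'd' vs 'a' => differ
  Position 6: 'd' vs 'b' => differ
  Position 7: 'c' vs 'd' => differ
  Position 8: 'c' vs 'd' => differ
Total differences (Hamming distance): 7

7


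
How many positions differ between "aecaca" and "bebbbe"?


Comparing "aecaca" and "bebbbe" position by position:
  Position 0: 'a' vs 'b' => DIFFER
  Position 1: 'e' vs 'e' => same
  Position 2: 'c' vs 'b' => DIFFER
  Position 3: 'a' vs 'b' => DIFFER
  Position 4: 'c' vs 'b' => DIFFER
  Position 5: 'a' vs 'e' => DIFFER
Positions that differ: 5

5


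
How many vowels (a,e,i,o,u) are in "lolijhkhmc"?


Input: lolijhkhmc
Checking each character:
  'l' at position 0: consonant
  'o' at position 1: vowel (running total: 1)
  'l' at position 2: consonant
  'i' at position 3: vowel (running total: 2)
  'j' at position 4: consonant
  'h' at position 5: consonant
  'k' at position 6: consonant
  'h' at position 7: consonant
  'm' at position 8: consonant
  'c' at position 9: consonant
Total vowels: 2

2


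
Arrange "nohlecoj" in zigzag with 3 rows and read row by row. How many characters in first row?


Zigzag "nohlecoj" into 3 rows:
Placing characters:
  'n' => row 0
  'o' => row 1
  'h' => row 2
  'l' => row 1
  'e' => row 0
  'c' => row 1
  'o' => row 2
  'j' => row 1
Rows:
  Row 0: "ne"
  Row 1: "olcj"
  Row 2: "ho"
First row length: 2

2


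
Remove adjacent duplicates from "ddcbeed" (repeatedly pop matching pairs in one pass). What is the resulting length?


Input: ddcbeed
Stack-based adjacent duplicate removal:
  Read 'd': push. Stack: d
  Read 'd': matches stack top 'd' => pop. Stack: (empty)
  Read 'c': push. Stack: c
  Read 'b': push. Stack: cb
  Read 'e': push. Stack: cbe
  Read 'e': matches stack top 'e' => pop. Stack: cb
  Read 'd': push. Stack: cbd
Final stack: "cbd" (length 3)

3


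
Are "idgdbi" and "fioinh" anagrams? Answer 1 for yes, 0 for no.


Strings: "idgdbi", "fioinh"
Sorted first:  bddgii
Sorted second: fhiino
Differ at position 0: 'b' vs 'f' => not anagrams

0


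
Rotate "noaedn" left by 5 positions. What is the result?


Input: "noaedn", rotate left by 5
First 5 characters: "noaed"
Remaining characters: "n"
Concatenate remaining + first: "n" + "noaed" = "nnoaed"

nnoaed


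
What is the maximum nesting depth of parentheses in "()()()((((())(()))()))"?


Input: "()()()((((())(()))()))"
Tracking depth:
  Position 0 '(': depth becomes 1
  Position 1 ')': depth becomes 0
  Position 2 '(': depth becomes 1
  Position 3 ')': depth becomes 0
  Position 4 '(': depth becomes 1
  Position 5 ')': depth becomes 0
  Position 6 '(': depth becomes 1
  Position 7 '(': depth becomes 2
  Position 8 '(': depth becomes 3
  Position 9 '(': depth becomes 4
  Position 10 '(': depth becomes 5
  Position 11 ')': depth becomes 4
  Position 12 ')': depth becomes 3
  Position 13 '(': depth becomes 4
  Position 14 '(': depth becomes 5
  Position 15 ')': depth becomes 4
  Position 16 ')': depth becomes 3
  Position 17 ')': depth becomes 2
  Position 18 '(': depth becomes 3
  Position 19 ')': depth becomes 2
  Position 20 ')': depth becomes 1
  Position 21 ')': depth becomes 0
Maximum depth reached: 5

5


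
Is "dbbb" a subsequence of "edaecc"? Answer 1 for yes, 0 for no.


Check if "dbbb" is a subsequence of "edaecc"
Greedy scan:
  Position 0 ('e'): no match needed
  Position 1 ('d'): matches sub[0] = 'd'
  Position 2 ('a'): no match needed
  Position 3 ('e'): no match needed
  Position 4 ('c'): no match needed
  Position 5 ('c'): no match needed
Only matched 1/4 characters => not a subsequence

0


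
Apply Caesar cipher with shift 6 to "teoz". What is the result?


Caesar cipher: shift "teoz" by 6
  't' (pos 19) + 6 = pos 25 = 'z'
  'e' (pos 4) + 6 = pos 10 = 'k'
  'o' (pos 14) + 6 = pos 20 = 'u'
  'z' (pos 25) + 6 = pos 5 = 'f'
Result: zkuf

zkuf


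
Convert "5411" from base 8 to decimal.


Input: "5411" in base 8
Positional expansion:
  Digit '5' (value 5) x 8^3 = 2560
  Digit '4' (value 4) x 8^2 = 256
  Digit '1' (value 1) x 8^1 = 8
  Digit '1' (value 1) x 8^0 = 1
Sum = 2825

2825


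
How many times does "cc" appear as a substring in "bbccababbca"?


Searching for "cc" in "bbccababbca"
Scanning each position:
  Position 0: "bb" => no
  Position 1: "bc" => no
  Position 2: "cc" => MATCH
  Position 3: "ca" => no
  Position 4: "ab" => no
  Position 5: "ba" => no
  Position 6: "ab" => no
  Position 7: "bb" => no
  Position 8: "bc" => no
  Position 9: "ca" => no
Total occurrences: 1

1


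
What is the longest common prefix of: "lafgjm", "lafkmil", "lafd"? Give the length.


Words: lafgjm, lafkmil, lafd
  Position 0: all 'l' => match
  Position 1: all 'a' => match
  Position 2: all 'f' => match
  Position 3: ('g', 'k', 'd') => mismatch, stop
LCP = "laf" (length 3)

3


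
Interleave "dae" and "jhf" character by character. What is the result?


Interleaving "dae" and "jhf":
  Position 0: 'd' from first, 'j' from second => "dj"
  Position 1: 'a' from first, 'h' from second => "ah"
  Position 2: 'e' from first, 'f' from second => "ef"
Result: djahef

djahef


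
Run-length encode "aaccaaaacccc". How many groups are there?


Input: aaccaaaacccc
Scanning for consecutive runs:
  Group 1: 'a' x 2 (positions 0-1)
  Group 2: 'c' x 2 (positions 2-3)
  Group 3: 'a' x 4 (positions 4-7)
  Group 4: 'c' x 4 (positions 8-11)
Total groups: 4

4


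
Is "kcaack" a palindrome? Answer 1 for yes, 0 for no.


Input: kcaack
Reversed: kcaack
  Compare pos 0 ('k') with pos 5 ('k'): match
  Compare pos 1 ('c') with pos 4 ('c'): match
  Compare pos 2 ('a') with pos 3 ('a'): match
Result: palindrome

1


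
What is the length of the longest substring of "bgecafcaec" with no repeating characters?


Input: "bgecafcaec"
Sliding window (track last position of each char):
  Position 0 ('b'): window [0,0] length 1 -- new best
  Position 1 ('g'): window [0,1] length 2 -- new best
  Position 2 ('e'): window [0,2] length 3 -- new best
  Position 3 ('c'): window [0,3] length 4 -- new best
  Position 4 ('a'): window [0,4] length 5 -- new best
  Position 5 ('f'): window [0,5] length 6 -- new best
  Position 6 ('c'): repeat (last at 3), move window start to 4
  Position 6 ('c'): window [4,6] length 3
  Position 7 ('a'): repeat (last at 4), move window start to 5
  Position 7 ('a'): window [5,7] length 3
  Position 8 ('e'): window [5,8] length 4
  Position 9 ('c'): repeat (last at 6), move window start to 7
  Position 9 ('c'): window [7,9] length 3
Longest substring with no repeats: "bgecaf" with length 6

6


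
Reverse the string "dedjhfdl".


Input: dedjhfdl
Reading characters right to left:
  Position 7: 'l'
  Position 6: 'd'
  Position 5: 'f'
  Position 4: 'h'
  Position 3: 'j'
  Position 2: 'd'
  Position 1: 'e'
  Position 0: 'd'
Reversed: ldfhjded

ldfhjded


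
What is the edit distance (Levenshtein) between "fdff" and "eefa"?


Computing edit distance: "fdff" -> "eefa"
DP table:
           e    e    f    a
      0    1    2    3    4
  f   1    1    2    2    3
  d   2    2    2    3    3
  f   3    3    3    2    3
  f   4    4    4    3    3
Edit distance = dp[4][4] = 3

3


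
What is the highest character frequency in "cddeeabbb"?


Input: cddeeabbb
Character counts:
  'a': 1
  'b': 3
  'c': 1
  'd': 2
  'e': 2
Maximum frequency: 3

3


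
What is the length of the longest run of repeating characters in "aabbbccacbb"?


Input: "aabbbccacbb"
Scanning for longest run:
  Position 1 ('a'): continues run of 'a', length=2
  Position 2 ('b'): new char, reset run to 1
  Position 3 ('b'): continues run of 'b', length=2
  Position 4 ('b'): continues run of 'b', length=3
  Position 5 ('c'): new char, reset run to 1
  Position 6 ('c'): continues run of 'c', length=2
  Position 7 ('a'): new char, reset run to 1
  Position 8 ('c'): new char, reset run to 1
  Position 9 ('b'): new char, reset run to 1
  Position 10 ('b'): continues run of 'b', length=2
Longest run: 'b' with length 3

3


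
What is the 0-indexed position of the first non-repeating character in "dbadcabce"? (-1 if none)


Input: dbadcabce
Character frequencies:
  'a': 2
  'b': 2
  'c': 2
  'd': 2
  'e': 1
Scanning left to right for freq == 1:
  Position 0 ('d'): freq=2, skip
  Position 1 ('b'): freq=2, skip
  Position 2 ('a'): freq=2, skip
  Position 3 ('d'): freq=2, skip
  Position 4 ('c'): freq=2, skip
  Position 5 ('a'): freq=2, skip
  Position 6 ('b'): freq=2, skip
  Position 7 ('c'): freq=2, skip
  Position 8 ('e'): unique! => answer = 8

8


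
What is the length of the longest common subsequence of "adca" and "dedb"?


LCS of "adca" and "dedb"
DP table:
           d    e    d    b
      0    0    0    0    0
  a   0    0    0    0    0
  d   0    1    1    1    1
  c   0    1    1    1    1
  a   0    1    1    1    1
LCS length = dp[4][4] = 1

1


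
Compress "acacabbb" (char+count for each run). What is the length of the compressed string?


Input: acacabbb
Runs:
  'a' x 1 => "a1"
  'c' x 1 => "c1"
  'a' x 1 => "a1"
  'c' x 1 => "c1"
  'a' x 1 => "a1"
  'b' x 3 => "b3"
Compressed: "a1c1a1c1a1b3"
Compressed length: 12

12


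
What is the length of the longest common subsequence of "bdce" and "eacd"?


LCS of "bdce" and "eacd"
DP table:
           e    a    c    d
      0    0    0    0    0
  b   0    0    0    0    0
  d   0    0    0    0    1
  c   0    0    0    1    1
  e   0    1    1    1    1
LCS length = dp[4][4] = 1

1


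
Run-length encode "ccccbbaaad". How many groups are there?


Input: ccccbbaaad
Scanning for consecutive runs:
  Group 1: 'c' x 4 (positions 0-3)
  Group 2: 'b' x 2 (positions 4-5)
  Group 3: 'a' x 3 (positions 6-8)
  Group 4: 'd' x 1 (positions 9-9)
Total groups: 4

4


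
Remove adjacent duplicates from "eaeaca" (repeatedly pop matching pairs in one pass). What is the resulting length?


Input: eaeaca
Stack-based adjacent duplicate removal:
  Read 'e': push. Stack: e
  Read 'a': push. Stack: ea
  Read 'e': push. Stack: eae
  Read 'a': push. Stack: eaea
  Read 'c': push. Stack: eaeac
  Read 'a': push. Stack: eaeaca
Final stack: "eaeaca" (length 6)

6


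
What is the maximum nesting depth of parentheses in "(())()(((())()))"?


Input: "(())()(((())()))"
Tracking depth:
  Position 0 '(': depth becomes 1
  Position 1 '(': depth becomes 2
  Position 2 ')': depth becomes 1
  Position 3 ')': depth becomes 0
  Position 4 '(': depth becomes 1
  Position 5 ')': depth becomes 0
  Position 6 '(': depth becomes 1
  Position 7 '(': depth becomes 2
  Position 8 '(': depth becomes 3
  Position 9 '(': depth becomes 4
  Position 10 ')': depth becomes 3
  Position 11 ')': depth becomes 2
  Position 12 '(': depth becomes 3
  Position 13 ')': depth becomes 2
  Position 14 ')': depth becomes 1
  Position 15 ')': depth becomes 0
Maximum depth reached: 4

4


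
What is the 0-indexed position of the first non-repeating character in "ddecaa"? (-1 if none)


Input: ddecaa
Character frequencies:
  'a': 2
  'c': 1
  'd': 2
  'e': 1
Scanning left to right for freq == 1:
  Position 0 ('d'): freq=2, skip
  Position 1 ('d'): freq=2, skip
  Position 2 ('e'): unique! => answer = 2

2


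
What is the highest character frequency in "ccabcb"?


Input: ccabcb
Character counts:
  'a': 1
  'b': 2
  'c': 3
Maximum frequency: 3

3


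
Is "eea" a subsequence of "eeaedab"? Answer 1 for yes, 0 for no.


Check if "eea" is a subsequence of "eeaedab"
Greedy scan:
  Position 0 ('e'): matches sub[0] = 'e'
  Position 1 ('e'): matches sub[1] = 'e'
  Position 2 ('a'): matches sub[2] = 'a'
  Position 3 ('e'): no match needed
  Position 4 ('d'): no match needed
  Position 5 ('a'): no match needed
  Position 6 ('b'): no match needed
All 3 characters matched => is a subsequence

1


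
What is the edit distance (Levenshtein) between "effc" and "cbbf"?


Computing edit distance: "effc" -> "cbbf"
DP table:
           c    b    b    f
      0    1    2    3    4
  e   1    1    2    3    4
  f   2    2    2    3    3
  f   3    3    3    3    3
  c   4    3    4    4    4
Edit distance = dp[4][4] = 4

4


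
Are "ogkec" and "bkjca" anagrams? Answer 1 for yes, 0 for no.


Strings: "ogkec", "bkjca"
Sorted first:  cegko
Sorted second: abcjk
Differ at position 0: 'c' vs 'a' => not anagrams

0


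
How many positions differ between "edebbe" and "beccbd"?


Comparing "edebbe" and "beccbd" position by position:
  Position 0: 'e' vs 'b' => DIFFER
  Position 1: 'd' vs 'e' => DIFFER
  Position 2: 'e' vs 'c' => DIFFER
  Position 3: 'b' vs 'c' => DIFFER
  Position 4: 'b' vs 'b' => same
  Position 5: 'e' vs 'd' => DIFFER
Positions that differ: 5

5


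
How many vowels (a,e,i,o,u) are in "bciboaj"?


Input: bciboaj
Checking each character:
  'b' at position 0: consonant
  'c' at position 1: consonant
  'i' at position 2: vowel (running total: 1)
  'b' at position 3: consonant
  'o' at position 4: vowel (running total: 2)
  'a' at position 5: vowel (running total: 3)
  'j' at position 6: consonant
Total vowels: 3

3


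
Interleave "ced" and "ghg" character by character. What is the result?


Interleaving "ced" and "ghg":
  Position 0: 'c' from first, 'g' from second => "cg"
  Position 1: 'e' from first, 'h' from second => "eh"
  Position 2: 'd' from first, 'g' from second => "dg"
Result: cgehdg

cgehdg


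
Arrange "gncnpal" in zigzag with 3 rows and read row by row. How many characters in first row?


Zigzag "gncnpal" into 3 rows:
Placing characters:
  'g' => row 0
  'n' => row 1
  'c' => row 2
  'n' => row 1
  'p' => row 0
  'a' => row 1
  'l' => row 2
Rows:
  Row 0: "gp"
  Row 1: "nna"
  Row 2: "cl"
First row length: 2

2


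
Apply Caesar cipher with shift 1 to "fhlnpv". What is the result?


Caesar cipher: shift "fhlnpv" by 1
  'f' (pos 5) + 1 = pos 6 = 'g'
  'h' (pos 7) + 1 = pos 8 = 'i'
  'l' (pos 11) + 1 = pos 12 = 'm'
  'n' (pos 13) + 1 = pos 14 = 'o'
  'p' (pos 15) + 1 = pos 16 = 'q'
  'v' (pos 21) + 1 = pos 22 = 'w'
Result: gimoqw

gimoqw


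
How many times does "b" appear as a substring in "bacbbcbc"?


Searching for "b" in "bacbbcbc"
Scanning each position:
  Position 0: "b" => MATCH
  Position 1: "a" => no
  Position 2: "c" => no
  Position 3: "b" => MATCH
  Position 4: "b" => MATCH
  Position 5: "c" => no
  Position 6: "b" => MATCH
  Position 7: "c" => no
Total occurrences: 4

4


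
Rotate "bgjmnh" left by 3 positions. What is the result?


Input: "bgjmnh", rotate left by 3
First 3 characters: "bgj"
Remaining characters: "mnh"
Concatenate remaining + first: "mnh" + "bgj" = "mnhbgj"

mnhbgj


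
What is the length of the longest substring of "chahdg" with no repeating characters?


Input: "chahdg"
Sliding window (track last position of each char):
  Position 0 ('c'): window [0,0] length 1 -- new best
  Position 1 ('h'): window [0,1] length 2 -- new best
  Position 2 ('a'): window [0,2] length 3 -- new best
  Position 3 ('h'): repeat (last at 1), move window start to 2
  Position 3 ('h'): window [2,3] length 2
  Position 4 ('d'): window [2,4] length 3
  Position 5 ('g'): window [2,5] length 4 -- new best
Longest substring with no repeats: "ahdg" with length 4

4


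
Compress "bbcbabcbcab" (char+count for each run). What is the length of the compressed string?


Input: bbcbabcbcab
Runs:
  'b' x 2 => "b2"
  'c' x 1 => "c1"
  'b' x 1 => "b1"
  'a' x 1 => "a1"
  'b' x 1 => "b1"
  'c' x 1 => "c1"
  'b' x 1 => "b1"
  'c' x 1 => "c1"
  'a' x 1 => "a1"
  'b' x 1 => "b1"
Compressed: "b2c1b1a1b1c1b1c1a1b1"
Compressed length: 20

20


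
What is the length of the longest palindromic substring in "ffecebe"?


Input: "ffecebe"
Checking substrings for palindromes:
  [2:5] "ece" (len 3) => palindrome
  [4:7] "ebe" (len 3) => palindrome
  [0:2] "ff" (len 2) => palindrome
Longest palindromic substring: "ece" with length 3

3


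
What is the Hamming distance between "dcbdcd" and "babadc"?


Comparing "dcbdcd" and "babadc" position by position:
  Position 0: 'd' vs 'b' => differ
  Position 1: 'c' vs 'a' => differ
  Position 2: 'b' vs 'b' => same
  Position 3: 'd' vs 'a' => differ
  Position 4: 'c' vs 'd' => differ
  Position 5: 'd' vs 'c' => differ
Total differences (Hamming distance): 5

5


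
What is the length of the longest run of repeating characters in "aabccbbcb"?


Input: "aabccbbcb"
Scanning for longest run:
  Position 1 ('a'): continues run of 'a', length=2
  Position 2 ('b'): new char, reset run to 1
  Position 3 ('c'): new char, reset run to 1
  Position 4 ('c'): continues run of 'c', length=2
  Position 5 ('b'): new char, reset run to 1
  Position 6 ('b'): continues run of 'b', length=2
  Position 7 ('c'): new char, reset run to 1
  Position 8 ('b'): new char, reset run to 1
Longest run: 'a' with length 2

2


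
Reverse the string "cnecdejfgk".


Input: cnecdejfgk
Reading characters right to left:
  Position 9: 'k'
  Position 8: 'g'
  Position 7: 'f'
  Position 6: 'j'
  Position 5: 'e'
  Position 4: 'd'
  Position 3: 'c'
  Position 2: 'e'
  Position 1: 'n'
  Position 0: 'c'
Reversed: kgfjedcenc

kgfjedcenc


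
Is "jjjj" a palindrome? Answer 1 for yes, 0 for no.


Input: jjjj
Reversed: jjjj
  Compare pos 0 ('j') with pos 3 ('j'): match
  Compare pos 1 ('j') with pos 2 ('j'): match
Result: palindrome

1


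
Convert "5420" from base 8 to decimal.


Input: "5420" in base 8
Positional expansion:
  Digit '5' (value 5) x 8^3 = 2560
  Digit '4' (value 4) x 8^2 = 256
  Digit '2' (value 2) x 8^1 = 16
  Digit '0' (value 0) x 8^0 = 0
Sum = 2832

2832


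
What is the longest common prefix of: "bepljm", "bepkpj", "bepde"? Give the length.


Words: bepljm, bepkpj, bepde
  Position 0: all 'b' => match
  Position 1: all 'e' => match
  Position 2: all 'p' => match
  Position 3: ('l', 'k', 'd') => mismatch, stop
LCP = "bep" (length 3)

3


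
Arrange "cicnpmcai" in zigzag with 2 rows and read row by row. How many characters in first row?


Zigzag "cicnpmcai" into 2 rows:
Placing characters:
  'c' => row 0
  'i' => row 1
  'c' => row 0
  'n' => row 1
  'p' => row 0
  'm' => row 1
  'c' => row 0
  'a' => row 1
  'i' => row 0
Rows:
  Row 0: "ccpci"
  Row 1: "inma"
First row length: 5

5


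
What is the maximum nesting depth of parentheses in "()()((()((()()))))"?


Input: "()()((()((()()))))"
Tracking depth:
  Position 0 '(': depth becomes 1
  Position 1 ')': depth becomes 0
  Position 2 '(': depth becomes 1
  Position 3 ')': depth becomes 0
  Position 4 '(': depth becomes 1
  Position 5 '(': depth becomes 2
  Position 6 '(': depth becomes 3
  Position 7 ')': depth becomes 2
  Position 8 '(': depth becomes 3
  Position 9 '(': depth becomes 4
  Position 10 '(': depth becomes 5
  Position 11 ')': depth becomes 4
  Position 12 '(': depth becomes 5
  Position 13 ')': depth becomes 4
  Position 14 ')': depth becomes 3
  Position 15 ')': depth becomes 2
  Position 16 ')': depth becomes 1
  Position 17 ')': depth becomes 0
Maximum depth reached: 5

5


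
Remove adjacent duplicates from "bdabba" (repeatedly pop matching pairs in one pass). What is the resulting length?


Input: bdabba
Stack-based adjacent duplicate removal:
  Read 'b': push. Stack: b
  Read 'd': push. Stack: bd
  Read 'a': push. Stack: bda
  Read 'b': push. Stack: bdab
  Read 'b': matches stack top 'b' => pop. Stack: bda
  Read 'a': matches stack top 'a' => pop. Stack: bd
Final stack: "bd" (length 2)

2


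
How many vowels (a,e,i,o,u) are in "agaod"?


Input: agaod
Checking each character:
  'a' at position 0: vowel (running total: 1)
  'g' at position 1: consonant
  'a' at position 2: vowel (running total: 2)
  'o' at position 3: vowel (running total: 3)
  'd' at position 4: consonant
Total vowels: 3

3


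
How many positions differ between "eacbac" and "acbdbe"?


Comparing "eacbac" and "acbdbe" position by position:
  Position 0: 'e' vs 'a' => DIFFER
  Position 1: 'a' vs 'c' => DIFFER
  Position 2: 'c' vs 'b' => DIFFER
  Position 3: 'b' vs 'd' => DIFFER
  Position 4: 'a' vs 'b' => DIFFER
  Position 5: 'c' vs 'e' => DIFFER
Positions that differ: 6

6


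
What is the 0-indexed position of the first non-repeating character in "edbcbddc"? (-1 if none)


Input: edbcbddc
Character frequencies:
  'b': 2
  'c': 2
  'd': 3
  'e': 1
Scanning left to right for freq == 1:
  Position 0 ('e'): unique! => answer = 0

0


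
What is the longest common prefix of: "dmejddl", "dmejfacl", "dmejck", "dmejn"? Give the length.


Words: dmejddl, dmejfacl, dmejck, dmejn
  Position 0: all 'd' => match
  Position 1: all 'm' => match
  Position 2: all 'e' => match
  Position 3: all 'j' => match
  Position 4: ('d', 'f', 'c', 'n') => mismatch, stop
LCP = "dmej" (length 4)

4


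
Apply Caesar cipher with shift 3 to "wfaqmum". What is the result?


Caesar cipher: shift "wfaqmum" by 3
  'w' (pos 22) + 3 = pos 25 = 'z'
  'f' (pos 5) + 3 = pos 8 = 'i'
  'a' (pos 0) + 3 = pos 3 = 'd'
  'q' (pos 16) + 3 = pos 19 = 't'
  'm' (pos 12) + 3 = pos 15 = 'p'
  'u' (pos 20) + 3 = pos 23 = 'x'
  'm' (pos 12) + 3 = pos 15 = 'p'
Result: zidtpxp

zidtpxp


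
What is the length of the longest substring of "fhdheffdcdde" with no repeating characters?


Input: "fhdheffdcdde"
Sliding window (track last position of each char):
  Position 0 ('f'): window [0,0] length 1 -- new best
  Position 1 ('h'): window [0,1] length 2 -- new best
  Position 2 ('d'): window [0,2] length 3 -- new best
  Position 3 ('h'): repeat (last at 1), move window start to 2
  Position 3 ('h'): window [2,3] length 2
  Position 4 ('e'): window [2,4] length 3
  Position 5 ('f'): window [2,5] length 4 -- new best
  Position 6 ('f'): repeat (last at 5), move window start to 6
  Position 6 ('f'): window [6,6] length 1
  Position 7 ('d'): window [6,7] length 2
  Position 8 ('c'): window [6,8] length 3
  Position 9 ('d'): repeat (last at 7), move window start to 8
  Position 9 ('d'): window [8,9] length 2
  Position 10 ('d'): repeat (last at 9), move window start to 10
  Position 10 ('d'): window [10,10] length 1
  Position 11 ('e'): window [10,11] length 2
Longest substring with no repeats: "dhef" with length 4

4


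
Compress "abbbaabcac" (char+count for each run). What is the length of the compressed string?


Input: abbbaabcac
Runs:
  'a' x 1 => "a1"
  'b' x 3 => "b3"
  'a' x 2 => "a2"
  'b' x 1 => "b1"
  'c' x 1 => "c1"
  'a' x 1 => "a1"
  'c' x 1 => "c1"
Compressed: "a1b3a2b1c1a1c1"
Compressed length: 14

14


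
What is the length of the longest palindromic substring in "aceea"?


Input: "aceea"
Checking substrings for palindromes:
  [2:4] "ee" (len 2) => palindrome
Longest palindromic substring: "ee" with length 2

2


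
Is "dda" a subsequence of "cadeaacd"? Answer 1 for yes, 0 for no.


Check if "dda" is a subsequence of "cadeaacd"
Greedy scan:
  Position 0 ('c'): no match needed
  Position 1 ('a'): no match needed
  Position 2 ('d'): matches sub[0] = 'd'
  Position 3 ('e'): no match needed
  Position 4 ('a'): no match needed
  Position 5 ('a'): no match needed
  Position 6 ('c'): no match needed
  Position 7 ('d'): matches sub[1] = 'd'
Only matched 2/3 characters => not a subsequence

0


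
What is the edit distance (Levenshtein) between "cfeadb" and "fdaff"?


Computing edit distance: "cfeadb" -> "fdaff"
DP table:
           f    d    a    f    f
      0    1    2    3    4    5
  c   1    1    2    3    4    5
  f   2    1    2    3    3    4
  e   3    2    2    3    4    4
  a   4    3    3    2    3    4
  d   5    4    3    3    3    4
  b   6    5    4    4    4    4
Edit distance = dp[6][5] = 4

4


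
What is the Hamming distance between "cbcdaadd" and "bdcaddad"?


Comparing "cbcdaadd" and "bdcaddad" position by position:
  Position 0: 'c' vs 'b' => differ
  Position 1: 'b' vs 'd' => differ
  Position 2: 'c' vs 'c' => same
  Position 3: 'd' vs 'a' => differ
  Position 4: 'a' vs 'd' => differ
  Position 5: 'a' vs 'd' => differ
  Position 6: 'd' vs 'a' => differ
  Position 7: 'd' vs 'd' => same
Total differences (Hamming distance): 6

6


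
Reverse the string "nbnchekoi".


Input: nbnchekoi
Reading characters right to left:
  Position 8: 'i'
  Position 7: 'o'
  Position 6: 'k'
  Position 5: 'e'
  Position 4: 'h'
  Position 3: 'c'
  Position 2: 'n'
  Position 1: 'b'
  Position 0: 'n'
Reversed: iokehcnbn

iokehcnbn


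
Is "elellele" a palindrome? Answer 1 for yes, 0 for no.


Input: elellele
Reversed: elellele
  Compare pos 0 ('e') with pos 7 ('e'): match
  Compare pos 1 ('l') with pos 6 ('l'): match
  Compare pos 2 ('e') with pos 5 ('e'): match
  Compare pos 3 ('l') with pos 4 ('l'): match
Result: palindrome

1


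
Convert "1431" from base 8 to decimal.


Input: "1431" in base 8
Positional expansion:
  Digit '1' (value 1) x 8^3 = 512
  Digit '4' (value 4) x 8^2 = 256
  Digit '3' (value 3) x 8^1 = 24
  Digit '1' (value 1) x 8^0 = 1
Sum = 793

793


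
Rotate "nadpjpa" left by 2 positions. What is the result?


Input: "nadpjpa", rotate left by 2
First 2 characters: "na"
Remaining characters: "dpjpa"
Concatenate remaining + first: "dpjpa" + "na" = "dpjpana"

dpjpana


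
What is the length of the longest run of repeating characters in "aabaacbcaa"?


Input: "aabaacbcaa"
Scanning for longest run:
  Position 1 ('a'): continues run of 'a', length=2
  Position 2 ('b'): new char, reset run to 1
  Position 3 ('a'): new char, reset run to 1
  Position 4 ('a'): continues run of 'a', length=2
  Position 5 ('c'): new char, reset run to 1
  Position 6 ('b'): new char, reset run to 1
  Position 7 ('c'): new char, reset run to 1
  Position 8 ('a'): new char, reset run to 1
  Position 9 ('a'): continues run of 'a', length=2
Longest run: 'a' with length 2

2


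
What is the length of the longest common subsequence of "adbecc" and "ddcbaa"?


LCS of "adbecc" and "ddcbaa"
DP table:
           d    d    c    b    a    a
      0    0    0    0    0    0    0
  a   0    0    0    0    0    1    1
  d   0    1    1    1    1    1    1
  b   0    1    1    1    2    2    2
  e   0    1    1    1    2    2    2
  c   0    1    1    2    2    2    2
  c   0    1    1    2    2    2    2
LCS length = dp[6][6] = 2

2


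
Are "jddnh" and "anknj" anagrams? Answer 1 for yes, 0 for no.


Strings: "jddnh", "anknj"
Sorted first:  ddhjn
Sorted second: ajknn
Differ at position 0: 'd' vs 'a' => not anagrams

0


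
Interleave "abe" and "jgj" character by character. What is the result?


Interleaving "abe" and "jgj":
  Position 0: 'a' from first, 'j' from second => "aj"
  Position 1: 'b' from first, 'g' from second => "bg"
  Position 2: 'e' from first, 'j' from second => "ej"
Result: ajbgej

ajbgej


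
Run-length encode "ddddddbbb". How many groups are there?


Input: ddddddbbb
Scanning for consecutive runs:
  Group 1: 'd' x 6 (positions 0-5)
  Group 2: 'b' x 3 (positions 6-8)
Total groups: 2

2


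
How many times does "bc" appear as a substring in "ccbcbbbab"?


Searching for "bc" in "ccbcbbbab"
Scanning each position:
  Position 0: "cc" => no
  Position 1: "cb" => no
  Position 2: "bc" => MATCH
  Position 3: "cb" => no
  Position 4: "bb" => no
  Position 5: "bb" => no
  Position 6: "ba" => no
  Position 7: "ab" => no
Total occurrences: 1

1


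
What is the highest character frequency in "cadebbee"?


Input: cadebbee
Character counts:
  'a': 1
  'b': 2
  'c': 1
  'd': 1
  'e': 3
Maximum frequency: 3

3


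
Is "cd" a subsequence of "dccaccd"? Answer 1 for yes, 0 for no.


Check if "cd" is a subsequence of "dccaccd"
Greedy scan:
  Position 0 ('d'): no match needed
  Position 1 ('c'): matches sub[0] = 'c'
  Position 2 ('c'): no match needed
  Position 3 ('a'): no match needed
  Position 4 ('c'): no match needed
  Position 5 ('c'): no match needed
  Position 6 ('d'): matches sub[1] = 'd'
All 2 characters matched => is a subsequence

1


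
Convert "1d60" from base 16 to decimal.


Input: "1d60" in base 16
Positional expansion:
  Digit '1' (value 1) x 16^3 = 4096
  Digit 'd' (value 13) x 16^2 = 3328
  Digit '6' (value 6) x 16^1 = 96
  Digit '0' (value 0) x 16^0 = 0
Sum = 7520

7520


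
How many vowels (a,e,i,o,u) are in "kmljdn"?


Input: kmljdn
Checking each character:
  'k' at position 0: consonant
  'm' at position 1: consonant
  'l' at position 2: consonant
  'j' at position 3: consonant
  'd' at position 4: consonant
  'n' at position 5: consonant
Total vowels: 0

0


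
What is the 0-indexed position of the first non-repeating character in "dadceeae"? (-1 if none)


Input: dadceeae
Character frequencies:
  'a': 2
  'c': 1
  'd': 2
  'e': 3
Scanning left to right for freq == 1:
  Position 0 ('d'): freq=2, skip
  Position 1 ('a'): freq=2, skip
  Position 2 ('d'): freq=2, skip
  Position 3 ('c'): unique! => answer = 3

3


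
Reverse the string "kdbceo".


Input: kdbceo
Reading characters right to left:
  Position 5: 'o'
  Position 4: 'e'
  Position 3: 'c'
  Position 2: 'b'
  Position 1: 'd'
  Position 0: 'k'
Reversed: oecbdk

oecbdk


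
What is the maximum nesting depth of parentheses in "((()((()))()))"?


Input: "((()((()))()))"
Tracking depth:
  Position 0 '(': depth becomes 1
  Position 1 '(': depth becomes 2
  Position 2 '(': depth becomes 3
  Position 3 ')': depth becomes 2
  Position 4 '(': depth becomes 3
  Position 5 '(': depth becomes 4
  Position 6 '(': depth becomes 5
  Position 7 ')': depth becomes 4
  Position 8 ')': depth becomes 3
  Position 9 ')': depth becomes 2
  Position 10 '(': depth becomes 3
  Position 11 ')': depth becomes 2
  Position 12 ')': depth becomes 1
  Position 13 ')': depth becomes 0
Maximum depth reached: 5

5


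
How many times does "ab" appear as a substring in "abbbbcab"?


Searching for "ab" in "abbbbcab"
Scanning each position:
  Position 0: "ab" => MATCH
  Position 1: "bb" => no
  Position 2: "bb" => no
  Position 3: "bb" => no
  Position 4: "bc" => no
  Position 5: "ca" => no
  Position 6: "ab" => MATCH
Total occurrences: 2

2


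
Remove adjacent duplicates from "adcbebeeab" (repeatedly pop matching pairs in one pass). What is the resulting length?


Input: adcbebeeab
Stack-based adjacent duplicate removal:
  Read 'a': push. Stack: a
  Read 'd': push. Stack: ad
  Read 'c': push. Stack: adc
  Read 'b': push. Stack: adcb
  Read 'e': push. Stack: adcbe
  Read 'b': push. Stack: adcbeb
  Read 'e': push. Stack: adcbebe
  Read 'e': matches stack top 'e' => pop. Stack: adcbeb
  Read 'a': push. Stack: adcbeba
  Read 'b': push. Stack: adcbebab
Final stack: "adcbebab" (length 8)

8
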